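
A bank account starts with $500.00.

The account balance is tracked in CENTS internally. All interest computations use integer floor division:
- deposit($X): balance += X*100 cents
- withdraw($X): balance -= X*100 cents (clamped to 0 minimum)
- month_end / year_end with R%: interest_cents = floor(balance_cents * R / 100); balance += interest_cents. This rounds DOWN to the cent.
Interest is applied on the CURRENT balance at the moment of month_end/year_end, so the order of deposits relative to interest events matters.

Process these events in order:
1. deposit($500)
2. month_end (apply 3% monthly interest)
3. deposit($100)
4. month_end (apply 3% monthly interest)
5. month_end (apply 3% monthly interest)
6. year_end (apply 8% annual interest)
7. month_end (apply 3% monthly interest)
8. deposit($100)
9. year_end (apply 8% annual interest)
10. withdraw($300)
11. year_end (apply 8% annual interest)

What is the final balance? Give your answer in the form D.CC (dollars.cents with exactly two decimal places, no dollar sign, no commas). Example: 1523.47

After 1 (deposit($500)): balance=$1000.00 total_interest=$0.00
After 2 (month_end (apply 3% monthly interest)): balance=$1030.00 total_interest=$30.00
After 3 (deposit($100)): balance=$1130.00 total_interest=$30.00
After 4 (month_end (apply 3% monthly interest)): balance=$1163.90 total_interest=$63.90
After 5 (month_end (apply 3% monthly interest)): balance=$1198.81 total_interest=$98.81
After 6 (year_end (apply 8% annual interest)): balance=$1294.71 total_interest=$194.71
After 7 (month_end (apply 3% monthly interest)): balance=$1333.55 total_interest=$233.55
After 8 (deposit($100)): balance=$1433.55 total_interest=$233.55
After 9 (year_end (apply 8% annual interest)): balance=$1548.23 total_interest=$348.23
After 10 (withdraw($300)): balance=$1248.23 total_interest=$348.23
After 11 (year_end (apply 8% annual interest)): balance=$1348.08 total_interest=$448.08

Answer: 1348.08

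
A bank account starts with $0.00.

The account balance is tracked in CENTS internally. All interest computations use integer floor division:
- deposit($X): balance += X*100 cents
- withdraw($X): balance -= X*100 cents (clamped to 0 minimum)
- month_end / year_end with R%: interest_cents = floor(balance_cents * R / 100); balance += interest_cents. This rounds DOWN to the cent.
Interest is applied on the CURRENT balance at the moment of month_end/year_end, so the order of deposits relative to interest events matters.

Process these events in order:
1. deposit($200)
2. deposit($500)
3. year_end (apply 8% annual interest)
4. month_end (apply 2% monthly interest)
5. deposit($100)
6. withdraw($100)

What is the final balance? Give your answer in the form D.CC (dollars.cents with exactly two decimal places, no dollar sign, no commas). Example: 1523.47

After 1 (deposit($200)): balance=$200.00 total_interest=$0.00
After 2 (deposit($500)): balance=$700.00 total_interest=$0.00
After 3 (year_end (apply 8% annual interest)): balance=$756.00 total_interest=$56.00
After 4 (month_end (apply 2% monthly interest)): balance=$771.12 total_interest=$71.12
After 5 (deposit($100)): balance=$871.12 total_interest=$71.12
After 6 (withdraw($100)): balance=$771.12 total_interest=$71.12

Answer: 771.12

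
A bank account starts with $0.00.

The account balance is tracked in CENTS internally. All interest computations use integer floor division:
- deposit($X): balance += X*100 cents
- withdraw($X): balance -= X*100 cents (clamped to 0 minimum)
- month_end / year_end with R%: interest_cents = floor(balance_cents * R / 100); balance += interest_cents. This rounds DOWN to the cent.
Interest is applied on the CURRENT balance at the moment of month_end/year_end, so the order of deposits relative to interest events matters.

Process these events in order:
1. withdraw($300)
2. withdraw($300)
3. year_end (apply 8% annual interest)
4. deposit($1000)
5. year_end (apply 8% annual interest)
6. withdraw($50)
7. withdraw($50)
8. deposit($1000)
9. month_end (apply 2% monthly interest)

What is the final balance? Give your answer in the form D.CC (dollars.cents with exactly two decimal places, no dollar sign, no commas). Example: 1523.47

After 1 (withdraw($300)): balance=$0.00 total_interest=$0.00
After 2 (withdraw($300)): balance=$0.00 total_interest=$0.00
After 3 (year_end (apply 8% annual interest)): balance=$0.00 total_interest=$0.00
After 4 (deposit($1000)): balance=$1000.00 total_interest=$0.00
After 5 (year_end (apply 8% annual interest)): balance=$1080.00 total_interest=$80.00
After 6 (withdraw($50)): balance=$1030.00 total_interest=$80.00
After 7 (withdraw($50)): balance=$980.00 total_interest=$80.00
After 8 (deposit($1000)): balance=$1980.00 total_interest=$80.00
After 9 (month_end (apply 2% monthly interest)): balance=$2019.60 total_interest=$119.60

Answer: 2019.60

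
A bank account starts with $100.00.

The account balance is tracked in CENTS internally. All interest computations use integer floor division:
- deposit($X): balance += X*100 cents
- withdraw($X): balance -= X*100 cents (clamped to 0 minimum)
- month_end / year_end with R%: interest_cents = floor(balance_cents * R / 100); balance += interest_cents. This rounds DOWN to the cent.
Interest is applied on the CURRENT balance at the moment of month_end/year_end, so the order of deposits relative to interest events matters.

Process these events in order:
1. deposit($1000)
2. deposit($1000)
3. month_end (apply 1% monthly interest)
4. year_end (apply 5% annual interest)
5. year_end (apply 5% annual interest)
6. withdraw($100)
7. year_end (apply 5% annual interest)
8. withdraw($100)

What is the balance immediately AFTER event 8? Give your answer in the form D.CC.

Answer: 2250.32

Derivation:
After 1 (deposit($1000)): balance=$1100.00 total_interest=$0.00
After 2 (deposit($1000)): balance=$2100.00 total_interest=$0.00
After 3 (month_end (apply 1% monthly interest)): balance=$2121.00 total_interest=$21.00
After 4 (year_end (apply 5% annual interest)): balance=$2227.05 total_interest=$127.05
After 5 (year_end (apply 5% annual interest)): balance=$2338.40 total_interest=$238.40
After 6 (withdraw($100)): balance=$2238.40 total_interest=$238.40
After 7 (year_end (apply 5% annual interest)): balance=$2350.32 total_interest=$350.32
After 8 (withdraw($100)): balance=$2250.32 total_interest=$350.32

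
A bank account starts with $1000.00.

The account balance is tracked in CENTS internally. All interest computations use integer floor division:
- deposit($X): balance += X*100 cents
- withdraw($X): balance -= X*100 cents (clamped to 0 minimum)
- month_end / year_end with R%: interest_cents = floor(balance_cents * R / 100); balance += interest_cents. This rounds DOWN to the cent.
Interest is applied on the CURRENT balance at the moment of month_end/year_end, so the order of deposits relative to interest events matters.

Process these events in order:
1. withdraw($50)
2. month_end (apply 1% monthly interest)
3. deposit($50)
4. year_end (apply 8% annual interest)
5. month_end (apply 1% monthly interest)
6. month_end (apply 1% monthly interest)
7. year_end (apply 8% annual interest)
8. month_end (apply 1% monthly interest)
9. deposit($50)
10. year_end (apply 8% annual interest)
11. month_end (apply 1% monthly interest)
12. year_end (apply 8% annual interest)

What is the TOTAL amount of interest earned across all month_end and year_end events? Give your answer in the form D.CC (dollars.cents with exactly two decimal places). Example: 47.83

Answer: 438.06

Derivation:
After 1 (withdraw($50)): balance=$950.00 total_interest=$0.00
After 2 (month_end (apply 1% monthly interest)): balance=$959.50 total_interest=$9.50
After 3 (deposit($50)): balance=$1009.50 total_interest=$9.50
After 4 (year_end (apply 8% annual interest)): balance=$1090.26 total_interest=$90.26
After 5 (month_end (apply 1% monthly interest)): balance=$1101.16 total_interest=$101.16
After 6 (month_end (apply 1% monthly interest)): balance=$1112.17 total_interest=$112.17
After 7 (year_end (apply 8% annual interest)): balance=$1201.14 total_interest=$201.14
After 8 (month_end (apply 1% monthly interest)): balance=$1213.15 total_interest=$213.15
After 9 (deposit($50)): balance=$1263.15 total_interest=$213.15
After 10 (year_end (apply 8% annual interest)): balance=$1364.20 total_interest=$314.20
After 11 (month_end (apply 1% monthly interest)): balance=$1377.84 total_interest=$327.84
After 12 (year_end (apply 8% annual interest)): balance=$1488.06 total_interest=$438.06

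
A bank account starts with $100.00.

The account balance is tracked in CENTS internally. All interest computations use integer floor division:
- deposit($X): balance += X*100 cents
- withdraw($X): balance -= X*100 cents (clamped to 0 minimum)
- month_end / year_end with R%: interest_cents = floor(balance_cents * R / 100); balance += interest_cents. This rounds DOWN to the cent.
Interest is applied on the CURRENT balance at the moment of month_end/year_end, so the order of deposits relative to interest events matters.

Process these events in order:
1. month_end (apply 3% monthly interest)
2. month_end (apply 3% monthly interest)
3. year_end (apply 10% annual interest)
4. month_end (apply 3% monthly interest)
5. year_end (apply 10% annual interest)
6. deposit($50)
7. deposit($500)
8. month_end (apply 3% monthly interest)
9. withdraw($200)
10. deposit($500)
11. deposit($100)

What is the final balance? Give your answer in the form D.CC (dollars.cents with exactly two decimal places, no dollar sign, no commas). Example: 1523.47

Answer: 1102.66

Derivation:
After 1 (month_end (apply 3% monthly interest)): balance=$103.00 total_interest=$3.00
After 2 (month_end (apply 3% monthly interest)): balance=$106.09 total_interest=$6.09
After 3 (year_end (apply 10% annual interest)): balance=$116.69 total_interest=$16.69
After 4 (month_end (apply 3% monthly interest)): balance=$120.19 total_interest=$20.19
After 5 (year_end (apply 10% annual interest)): balance=$132.20 total_interest=$32.20
After 6 (deposit($50)): balance=$182.20 total_interest=$32.20
After 7 (deposit($500)): balance=$682.20 total_interest=$32.20
After 8 (month_end (apply 3% monthly interest)): balance=$702.66 total_interest=$52.66
After 9 (withdraw($200)): balance=$502.66 total_interest=$52.66
After 10 (deposit($500)): balance=$1002.66 total_interest=$52.66
After 11 (deposit($100)): balance=$1102.66 total_interest=$52.66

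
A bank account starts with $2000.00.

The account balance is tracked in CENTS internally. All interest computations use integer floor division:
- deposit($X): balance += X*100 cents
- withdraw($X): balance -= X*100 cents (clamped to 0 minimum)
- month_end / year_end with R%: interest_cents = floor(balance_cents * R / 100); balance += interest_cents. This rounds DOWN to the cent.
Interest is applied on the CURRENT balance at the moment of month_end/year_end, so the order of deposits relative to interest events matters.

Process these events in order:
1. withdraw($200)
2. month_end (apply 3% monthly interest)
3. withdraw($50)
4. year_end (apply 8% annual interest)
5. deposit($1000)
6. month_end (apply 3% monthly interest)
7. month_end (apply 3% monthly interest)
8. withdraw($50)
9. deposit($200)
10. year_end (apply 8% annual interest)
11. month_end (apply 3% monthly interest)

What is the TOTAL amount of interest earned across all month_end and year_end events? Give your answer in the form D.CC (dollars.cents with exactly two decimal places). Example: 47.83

After 1 (withdraw($200)): balance=$1800.00 total_interest=$0.00
After 2 (month_end (apply 3% monthly interest)): balance=$1854.00 total_interest=$54.00
After 3 (withdraw($50)): balance=$1804.00 total_interest=$54.00
After 4 (year_end (apply 8% annual interest)): balance=$1948.32 total_interest=$198.32
After 5 (deposit($1000)): balance=$2948.32 total_interest=$198.32
After 6 (month_end (apply 3% monthly interest)): balance=$3036.76 total_interest=$286.76
After 7 (month_end (apply 3% monthly interest)): balance=$3127.86 total_interest=$377.86
After 8 (withdraw($50)): balance=$3077.86 total_interest=$377.86
After 9 (deposit($200)): balance=$3277.86 total_interest=$377.86
After 10 (year_end (apply 8% annual interest)): balance=$3540.08 total_interest=$640.08
After 11 (month_end (apply 3% monthly interest)): balance=$3646.28 total_interest=$746.28

Answer: 746.28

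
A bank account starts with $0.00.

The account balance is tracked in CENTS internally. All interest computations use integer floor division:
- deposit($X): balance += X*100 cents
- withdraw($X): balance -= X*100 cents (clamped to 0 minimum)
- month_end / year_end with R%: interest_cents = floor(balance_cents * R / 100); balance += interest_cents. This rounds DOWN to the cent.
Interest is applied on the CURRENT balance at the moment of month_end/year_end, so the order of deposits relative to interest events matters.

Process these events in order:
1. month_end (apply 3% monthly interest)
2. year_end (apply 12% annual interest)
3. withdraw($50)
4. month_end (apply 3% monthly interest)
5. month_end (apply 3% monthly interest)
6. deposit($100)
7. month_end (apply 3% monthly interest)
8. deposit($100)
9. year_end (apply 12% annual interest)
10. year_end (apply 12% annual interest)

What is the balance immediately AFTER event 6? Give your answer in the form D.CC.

Answer: 100.00

Derivation:
After 1 (month_end (apply 3% monthly interest)): balance=$0.00 total_interest=$0.00
After 2 (year_end (apply 12% annual interest)): balance=$0.00 total_interest=$0.00
After 3 (withdraw($50)): balance=$0.00 total_interest=$0.00
After 4 (month_end (apply 3% monthly interest)): balance=$0.00 total_interest=$0.00
After 5 (month_end (apply 3% monthly interest)): balance=$0.00 total_interest=$0.00
After 6 (deposit($100)): balance=$100.00 total_interest=$0.00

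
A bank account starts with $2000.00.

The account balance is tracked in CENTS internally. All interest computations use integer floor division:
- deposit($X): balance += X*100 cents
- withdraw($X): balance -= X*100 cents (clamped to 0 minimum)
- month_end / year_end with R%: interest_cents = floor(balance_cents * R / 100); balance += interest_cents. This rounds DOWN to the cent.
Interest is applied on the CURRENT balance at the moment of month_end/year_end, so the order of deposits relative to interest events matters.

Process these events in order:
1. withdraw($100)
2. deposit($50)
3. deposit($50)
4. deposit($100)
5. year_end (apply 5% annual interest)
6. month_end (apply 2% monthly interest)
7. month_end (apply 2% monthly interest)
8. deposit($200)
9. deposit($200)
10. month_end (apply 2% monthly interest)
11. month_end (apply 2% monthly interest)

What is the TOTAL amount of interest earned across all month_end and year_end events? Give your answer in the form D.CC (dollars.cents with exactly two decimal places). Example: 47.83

After 1 (withdraw($100)): balance=$1900.00 total_interest=$0.00
After 2 (deposit($50)): balance=$1950.00 total_interest=$0.00
After 3 (deposit($50)): balance=$2000.00 total_interest=$0.00
After 4 (deposit($100)): balance=$2100.00 total_interest=$0.00
After 5 (year_end (apply 5% annual interest)): balance=$2205.00 total_interest=$105.00
After 6 (month_end (apply 2% monthly interest)): balance=$2249.10 total_interest=$149.10
After 7 (month_end (apply 2% monthly interest)): balance=$2294.08 total_interest=$194.08
After 8 (deposit($200)): balance=$2494.08 total_interest=$194.08
After 9 (deposit($200)): balance=$2694.08 total_interest=$194.08
After 10 (month_end (apply 2% monthly interest)): balance=$2747.96 total_interest=$247.96
After 11 (month_end (apply 2% monthly interest)): balance=$2802.91 total_interest=$302.91

Answer: 302.91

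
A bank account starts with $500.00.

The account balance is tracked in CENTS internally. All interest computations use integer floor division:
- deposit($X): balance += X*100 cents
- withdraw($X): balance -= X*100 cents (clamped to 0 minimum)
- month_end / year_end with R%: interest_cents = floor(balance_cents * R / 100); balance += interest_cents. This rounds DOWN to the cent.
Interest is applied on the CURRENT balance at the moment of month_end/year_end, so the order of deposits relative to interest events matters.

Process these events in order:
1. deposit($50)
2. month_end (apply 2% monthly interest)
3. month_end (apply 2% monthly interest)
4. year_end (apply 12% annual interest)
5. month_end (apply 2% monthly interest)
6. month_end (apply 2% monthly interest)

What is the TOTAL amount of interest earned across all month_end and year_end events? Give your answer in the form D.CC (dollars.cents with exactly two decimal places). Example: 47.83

Answer: 116.76

Derivation:
After 1 (deposit($50)): balance=$550.00 total_interest=$0.00
After 2 (month_end (apply 2% monthly interest)): balance=$561.00 total_interest=$11.00
After 3 (month_end (apply 2% monthly interest)): balance=$572.22 total_interest=$22.22
After 4 (year_end (apply 12% annual interest)): balance=$640.88 total_interest=$90.88
After 5 (month_end (apply 2% monthly interest)): balance=$653.69 total_interest=$103.69
After 6 (month_end (apply 2% monthly interest)): balance=$666.76 total_interest=$116.76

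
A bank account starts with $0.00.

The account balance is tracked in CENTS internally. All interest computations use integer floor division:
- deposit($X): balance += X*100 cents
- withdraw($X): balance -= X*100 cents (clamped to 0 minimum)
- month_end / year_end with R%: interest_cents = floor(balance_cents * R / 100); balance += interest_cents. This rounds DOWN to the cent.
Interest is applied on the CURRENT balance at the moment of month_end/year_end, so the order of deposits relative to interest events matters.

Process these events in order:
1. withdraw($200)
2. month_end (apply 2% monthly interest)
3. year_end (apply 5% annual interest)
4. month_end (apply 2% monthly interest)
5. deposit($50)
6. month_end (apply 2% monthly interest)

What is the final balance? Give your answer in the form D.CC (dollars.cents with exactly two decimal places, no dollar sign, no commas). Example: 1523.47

Answer: 51.00

Derivation:
After 1 (withdraw($200)): balance=$0.00 total_interest=$0.00
After 2 (month_end (apply 2% monthly interest)): balance=$0.00 total_interest=$0.00
After 3 (year_end (apply 5% annual interest)): balance=$0.00 total_interest=$0.00
After 4 (month_end (apply 2% monthly interest)): balance=$0.00 total_interest=$0.00
After 5 (deposit($50)): balance=$50.00 total_interest=$0.00
After 6 (month_end (apply 2% monthly interest)): balance=$51.00 total_interest=$1.00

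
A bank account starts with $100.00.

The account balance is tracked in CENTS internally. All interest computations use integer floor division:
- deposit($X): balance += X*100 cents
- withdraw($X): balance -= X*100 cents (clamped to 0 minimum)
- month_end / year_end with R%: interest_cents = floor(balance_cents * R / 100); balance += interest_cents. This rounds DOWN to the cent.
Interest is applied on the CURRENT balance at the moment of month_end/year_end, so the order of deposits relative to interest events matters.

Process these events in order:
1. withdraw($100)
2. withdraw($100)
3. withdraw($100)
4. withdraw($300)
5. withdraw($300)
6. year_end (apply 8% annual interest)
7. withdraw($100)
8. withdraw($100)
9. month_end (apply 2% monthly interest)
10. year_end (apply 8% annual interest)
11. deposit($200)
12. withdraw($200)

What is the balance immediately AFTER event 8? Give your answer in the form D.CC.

After 1 (withdraw($100)): balance=$0.00 total_interest=$0.00
After 2 (withdraw($100)): balance=$0.00 total_interest=$0.00
After 3 (withdraw($100)): balance=$0.00 total_interest=$0.00
After 4 (withdraw($300)): balance=$0.00 total_interest=$0.00
After 5 (withdraw($300)): balance=$0.00 total_interest=$0.00
After 6 (year_end (apply 8% annual interest)): balance=$0.00 total_interest=$0.00
After 7 (withdraw($100)): balance=$0.00 total_interest=$0.00
After 8 (withdraw($100)): balance=$0.00 total_interest=$0.00

Answer: 0.00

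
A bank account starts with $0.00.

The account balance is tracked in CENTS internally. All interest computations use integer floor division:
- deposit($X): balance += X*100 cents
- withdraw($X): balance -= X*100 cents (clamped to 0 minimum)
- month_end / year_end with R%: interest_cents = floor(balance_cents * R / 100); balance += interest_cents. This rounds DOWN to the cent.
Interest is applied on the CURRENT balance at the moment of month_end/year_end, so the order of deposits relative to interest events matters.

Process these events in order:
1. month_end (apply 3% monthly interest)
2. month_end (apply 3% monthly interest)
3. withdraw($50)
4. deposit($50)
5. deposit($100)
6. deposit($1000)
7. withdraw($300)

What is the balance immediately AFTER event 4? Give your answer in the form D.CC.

Answer: 50.00

Derivation:
After 1 (month_end (apply 3% monthly interest)): balance=$0.00 total_interest=$0.00
After 2 (month_end (apply 3% monthly interest)): balance=$0.00 total_interest=$0.00
After 3 (withdraw($50)): balance=$0.00 total_interest=$0.00
After 4 (deposit($50)): balance=$50.00 total_interest=$0.00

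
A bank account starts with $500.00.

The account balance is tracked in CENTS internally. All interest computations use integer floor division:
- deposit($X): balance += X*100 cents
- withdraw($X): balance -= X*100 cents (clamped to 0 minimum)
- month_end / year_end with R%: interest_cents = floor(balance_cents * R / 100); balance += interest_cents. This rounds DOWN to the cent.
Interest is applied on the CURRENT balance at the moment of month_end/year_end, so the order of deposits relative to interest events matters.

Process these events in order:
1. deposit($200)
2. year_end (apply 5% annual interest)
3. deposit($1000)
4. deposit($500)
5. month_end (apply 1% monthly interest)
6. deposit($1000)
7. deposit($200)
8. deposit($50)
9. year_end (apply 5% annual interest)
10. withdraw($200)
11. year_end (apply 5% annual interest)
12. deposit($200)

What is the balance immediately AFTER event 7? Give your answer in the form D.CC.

After 1 (deposit($200)): balance=$700.00 total_interest=$0.00
After 2 (year_end (apply 5% annual interest)): balance=$735.00 total_interest=$35.00
After 3 (deposit($1000)): balance=$1735.00 total_interest=$35.00
After 4 (deposit($500)): balance=$2235.00 total_interest=$35.00
After 5 (month_end (apply 1% monthly interest)): balance=$2257.35 total_interest=$57.35
After 6 (deposit($1000)): balance=$3257.35 total_interest=$57.35
After 7 (deposit($200)): balance=$3457.35 total_interest=$57.35

Answer: 3457.35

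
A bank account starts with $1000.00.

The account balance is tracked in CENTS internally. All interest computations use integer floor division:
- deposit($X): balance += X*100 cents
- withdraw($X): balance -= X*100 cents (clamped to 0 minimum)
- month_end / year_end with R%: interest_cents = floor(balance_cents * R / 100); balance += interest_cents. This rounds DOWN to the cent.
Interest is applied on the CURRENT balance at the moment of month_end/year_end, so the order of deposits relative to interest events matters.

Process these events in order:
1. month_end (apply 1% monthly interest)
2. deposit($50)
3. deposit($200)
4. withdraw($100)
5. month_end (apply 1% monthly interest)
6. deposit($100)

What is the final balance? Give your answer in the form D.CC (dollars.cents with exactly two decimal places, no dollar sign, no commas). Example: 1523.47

After 1 (month_end (apply 1% monthly interest)): balance=$1010.00 total_interest=$10.00
After 2 (deposit($50)): balance=$1060.00 total_interest=$10.00
After 3 (deposit($200)): balance=$1260.00 total_interest=$10.00
After 4 (withdraw($100)): balance=$1160.00 total_interest=$10.00
After 5 (month_end (apply 1% monthly interest)): balance=$1171.60 total_interest=$21.60
After 6 (deposit($100)): balance=$1271.60 total_interest=$21.60

Answer: 1271.60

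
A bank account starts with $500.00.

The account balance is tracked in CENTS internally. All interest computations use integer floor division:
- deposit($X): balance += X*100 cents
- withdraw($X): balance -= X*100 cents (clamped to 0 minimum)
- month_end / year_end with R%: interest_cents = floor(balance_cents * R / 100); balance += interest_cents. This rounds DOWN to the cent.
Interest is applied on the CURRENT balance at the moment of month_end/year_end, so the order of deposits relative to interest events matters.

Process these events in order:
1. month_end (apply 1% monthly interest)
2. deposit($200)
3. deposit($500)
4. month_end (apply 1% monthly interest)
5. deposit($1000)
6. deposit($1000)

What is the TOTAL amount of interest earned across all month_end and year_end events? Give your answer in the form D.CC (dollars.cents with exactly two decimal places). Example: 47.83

Answer: 17.05

Derivation:
After 1 (month_end (apply 1% monthly interest)): balance=$505.00 total_interest=$5.00
After 2 (deposit($200)): balance=$705.00 total_interest=$5.00
After 3 (deposit($500)): balance=$1205.00 total_interest=$5.00
After 4 (month_end (apply 1% monthly interest)): balance=$1217.05 total_interest=$17.05
After 5 (deposit($1000)): balance=$2217.05 total_interest=$17.05
After 6 (deposit($1000)): balance=$3217.05 total_interest=$17.05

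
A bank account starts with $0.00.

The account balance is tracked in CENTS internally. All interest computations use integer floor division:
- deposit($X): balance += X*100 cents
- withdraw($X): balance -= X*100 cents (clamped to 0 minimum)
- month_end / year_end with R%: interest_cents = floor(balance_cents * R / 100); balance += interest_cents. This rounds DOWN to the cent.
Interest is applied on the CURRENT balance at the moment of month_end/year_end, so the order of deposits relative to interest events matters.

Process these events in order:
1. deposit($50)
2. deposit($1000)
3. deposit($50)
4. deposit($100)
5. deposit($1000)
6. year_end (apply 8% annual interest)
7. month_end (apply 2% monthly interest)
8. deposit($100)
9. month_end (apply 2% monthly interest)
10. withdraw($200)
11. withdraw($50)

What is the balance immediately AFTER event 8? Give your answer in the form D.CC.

After 1 (deposit($50)): balance=$50.00 total_interest=$0.00
After 2 (deposit($1000)): balance=$1050.00 total_interest=$0.00
After 3 (deposit($50)): balance=$1100.00 total_interest=$0.00
After 4 (deposit($100)): balance=$1200.00 total_interest=$0.00
After 5 (deposit($1000)): balance=$2200.00 total_interest=$0.00
After 6 (year_end (apply 8% annual interest)): balance=$2376.00 total_interest=$176.00
After 7 (month_end (apply 2% monthly interest)): balance=$2423.52 total_interest=$223.52
After 8 (deposit($100)): balance=$2523.52 total_interest=$223.52

Answer: 2523.52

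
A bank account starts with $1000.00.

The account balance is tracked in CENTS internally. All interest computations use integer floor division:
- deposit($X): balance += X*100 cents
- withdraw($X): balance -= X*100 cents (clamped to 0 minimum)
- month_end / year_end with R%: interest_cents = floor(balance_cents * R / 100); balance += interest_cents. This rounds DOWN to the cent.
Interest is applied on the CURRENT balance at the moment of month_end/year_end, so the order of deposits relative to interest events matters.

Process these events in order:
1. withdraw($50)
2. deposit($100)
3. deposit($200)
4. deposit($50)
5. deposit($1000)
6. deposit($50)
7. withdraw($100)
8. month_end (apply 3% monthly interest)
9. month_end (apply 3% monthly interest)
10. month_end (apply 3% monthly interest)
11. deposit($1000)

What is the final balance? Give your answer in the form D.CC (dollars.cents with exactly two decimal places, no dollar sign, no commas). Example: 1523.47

Answer: 3458.63

Derivation:
After 1 (withdraw($50)): balance=$950.00 total_interest=$0.00
After 2 (deposit($100)): balance=$1050.00 total_interest=$0.00
After 3 (deposit($200)): balance=$1250.00 total_interest=$0.00
After 4 (deposit($50)): balance=$1300.00 total_interest=$0.00
After 5 (deposit($1000)): balance=$2300.00 total_interest=$0.00
After 6 (deposit($50)): balance=$2350.00 total_interest=$0.00
After 7 (withdraw($100)): balance=$2250.00 total_interest=$0.00
After 8 (month_end (apply 3% monthly interest)): balance=$2317.50 total_interest=$67.50
After 9 (month_end (apply 3% monthly interest)): balance=$2387.02 total_interest=$137.02
After 10 (month_end (apply 3% monthly interest)): balance=$2458.63 total_interest=$208.63
After 11 (deposit($1000)): balance=$3458.63 total_interest=$208.63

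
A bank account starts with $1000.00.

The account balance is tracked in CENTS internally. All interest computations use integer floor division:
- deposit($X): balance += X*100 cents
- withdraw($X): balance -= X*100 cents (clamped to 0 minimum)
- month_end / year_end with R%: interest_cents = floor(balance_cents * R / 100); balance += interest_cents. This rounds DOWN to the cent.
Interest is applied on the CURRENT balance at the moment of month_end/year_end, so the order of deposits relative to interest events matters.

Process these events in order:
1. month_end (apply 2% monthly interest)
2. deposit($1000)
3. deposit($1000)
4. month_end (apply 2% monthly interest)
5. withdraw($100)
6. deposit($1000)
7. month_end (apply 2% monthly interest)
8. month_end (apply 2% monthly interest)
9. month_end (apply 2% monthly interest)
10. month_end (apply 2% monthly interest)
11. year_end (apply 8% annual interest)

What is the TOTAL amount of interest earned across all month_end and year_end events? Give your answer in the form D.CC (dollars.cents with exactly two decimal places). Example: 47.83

After 1 (month_end (apply 2% monthly interest)): balance=$1020.00 total_interest=$20.00
After 2 (deposit($1000)): balance=$2020.00 total_interest=$20.00
After 3 (deposit($1000)): balance=$3020.00 total_interest=$20.00
After 4 (month_end (apply 2% monthly interest)): balance=$3080.40 total_interest=$80.40
After 5 (withdraw($100)): balance=$2980.40 total_interest=$80.40
After 6 (deposit($1000)): balance=$3980.40 total_interest=$80.40
After 7 (month_end (apply 2% monthly interest)): balance=$4060.00 total_interest=$160.00
After 8 (month_end (apply 2% monthly interest)): balance=$4141.20 total_interest=$241.20
After 9 (month_end (apply 2% monthly interest)): balance=$4224.02 total_interest=$324.02
After 10 (month_end (apply 2% monthly interest)): balance=$4308.50 total_interest=$408.50
After 11 (year_end (apply 8% annual interest)): balance=$4653.18 total_interest=$753.18

Answer: 753.18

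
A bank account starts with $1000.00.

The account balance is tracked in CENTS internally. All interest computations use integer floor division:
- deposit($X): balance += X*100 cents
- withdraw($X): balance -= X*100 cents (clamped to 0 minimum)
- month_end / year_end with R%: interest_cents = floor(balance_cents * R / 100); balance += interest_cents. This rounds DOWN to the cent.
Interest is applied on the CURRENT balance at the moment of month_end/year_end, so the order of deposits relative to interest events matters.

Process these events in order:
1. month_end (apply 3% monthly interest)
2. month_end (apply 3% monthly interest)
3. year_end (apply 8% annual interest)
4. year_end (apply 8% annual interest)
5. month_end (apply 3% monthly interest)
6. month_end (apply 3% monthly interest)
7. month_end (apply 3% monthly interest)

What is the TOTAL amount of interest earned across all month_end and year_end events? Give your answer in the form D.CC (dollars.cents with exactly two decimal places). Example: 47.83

After 1 (month_end (apply 3% monthly interest)): balance=$1030.00 total_interest=$30.00
After 2 (month_end (apply 3% monthly interest)): balance=$1060.90 total_interest=$60.90
After 3 (year_end (apply 8% annual interest)): balance=$1145.77 total_interest=$145.77
After 4 (year_end (apply 8% annual interest)): balance=$1237.43 total_interest=$237.43
After 5 (month_end (apply 3% monthly interest)): balance=$1274.55 total_interest=$274.55
After 6 (month_end (apply 3% monthly interest)): balance=$1312.78 total_interest=$312.78
After 7 (month_end (apply 3% monthly interest)): balance=$1352.16 total_interest=$352.16

Answer: 352.16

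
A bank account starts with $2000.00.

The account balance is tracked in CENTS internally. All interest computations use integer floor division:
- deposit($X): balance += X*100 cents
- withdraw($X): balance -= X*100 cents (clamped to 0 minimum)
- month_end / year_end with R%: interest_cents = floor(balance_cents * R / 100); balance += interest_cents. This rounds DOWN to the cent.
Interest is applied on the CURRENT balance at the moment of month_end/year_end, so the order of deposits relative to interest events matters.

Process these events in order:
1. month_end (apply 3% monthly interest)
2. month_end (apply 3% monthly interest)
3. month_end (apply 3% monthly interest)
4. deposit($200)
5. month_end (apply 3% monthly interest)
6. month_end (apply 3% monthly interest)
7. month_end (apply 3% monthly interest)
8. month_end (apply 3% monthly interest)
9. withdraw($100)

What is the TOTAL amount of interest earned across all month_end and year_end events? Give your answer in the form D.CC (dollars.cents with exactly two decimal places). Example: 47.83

Answer: 484.83

Derivation:
After 1 (month_end (apply 3% monthly interest)): balance=$2060.00 total_interest=$60.00
After 2 (month_end (apply 3% monthly interest)): balance=$2121.80 total_interest=$121.80
After 3 (month_end (apply 3% monthly interest)): balance=$2185.45 total_interest=$185.45
After 4 (deposit($200)): balance=$2385.45 total_interest=$185.45
After 5 (month_end (apply 3% monthly interest)): balance=$2457.01 total_interest=$257.01
After 6 (month_end (apply 3% monthly interest)): balance=$2530.72 total_interest=$330.72
After 7 (month_end (apply 3% monthly interest)): balance=$2606.64 total_interest=$406.64
After 8 (month_end (apply 3% monthly interest)): balance=$2684.83 total_interest=$484.83
After 9 (withdraw($100)): balance=$2584.83 total_interest=$484.83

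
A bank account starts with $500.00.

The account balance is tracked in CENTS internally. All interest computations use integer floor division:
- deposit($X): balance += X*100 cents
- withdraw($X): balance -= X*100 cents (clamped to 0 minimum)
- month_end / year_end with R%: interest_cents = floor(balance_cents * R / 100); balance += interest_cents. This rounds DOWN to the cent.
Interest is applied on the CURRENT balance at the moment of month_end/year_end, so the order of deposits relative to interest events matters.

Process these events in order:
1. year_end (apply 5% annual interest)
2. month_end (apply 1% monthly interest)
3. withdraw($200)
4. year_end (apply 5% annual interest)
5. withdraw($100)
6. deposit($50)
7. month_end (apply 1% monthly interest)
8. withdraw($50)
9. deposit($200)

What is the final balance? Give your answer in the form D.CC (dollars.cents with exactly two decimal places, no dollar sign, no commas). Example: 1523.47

After 1 (year_end (apply 5% annual interest)): balance=$525.00 total_interest=$25.00
After 2 (month_end (apply 1% monthly interest)): balance=$530.25 total_interest=$30.25
After 3 (withdraw($200)): balance=$330.25 total_interest=$30.25
After 4 (year_end (apply 5% annual interest)): balance=$346.76 total_interest=$46.76
After 5 (withdraw($100)): balance=$246.76 total_interest=$46.76
After 6 (deposit($50)): balance=$296.76 total_interest=$46.76
After 7 (month_end (apply 1% monthly interest)): balance=$299.72 total_interest=$49.72
After 8 (withdraw($50)): balance=$249.72 total_interest=$49.72
After 9 (deposit($200)): balance=$449.72 total_interest=$49.72

Answer: 449.72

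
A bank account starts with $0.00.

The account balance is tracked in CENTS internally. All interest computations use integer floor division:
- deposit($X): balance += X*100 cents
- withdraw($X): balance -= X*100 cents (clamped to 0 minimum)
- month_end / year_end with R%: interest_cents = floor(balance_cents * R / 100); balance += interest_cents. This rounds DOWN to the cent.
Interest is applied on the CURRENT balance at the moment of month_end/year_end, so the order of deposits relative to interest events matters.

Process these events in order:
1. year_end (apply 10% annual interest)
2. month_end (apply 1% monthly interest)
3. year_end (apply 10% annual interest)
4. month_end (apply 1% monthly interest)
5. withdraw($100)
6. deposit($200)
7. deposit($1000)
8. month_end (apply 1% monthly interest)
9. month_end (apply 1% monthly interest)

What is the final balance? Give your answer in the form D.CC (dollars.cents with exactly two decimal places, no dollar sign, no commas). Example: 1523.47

After 1 (year_end (apply 10% annual interest)): balance=$0.00 total_interest=$0.00
After 2 (month_end (apply 1% monthly interest)): balance=$0.00 total_interest=$0.00
After 3 (year_end (apply 10% annual interest)): balance=$0.00 total_interest=$0.00
After 4 (month_end (apply 1% monthly interest)): balance=$0.00 total_interest=$0.00
After 5 (withdraw($100)): balance=$0.00 total_interest=$0.00
After 6 (deposit($200)): balance=$200.00 total_interest=$0.00
After 7 (deposit($1000)): balance=$1200.00 total_interest=$0.00
After 8 (month_end (apply 1% monthly interest)): balance=$1212.00 total_interest=$12.00
After 9 (month_end (apply 1% monthly interest)): balance=$1224.12 total_interest=$24.12

Answer: 1224.12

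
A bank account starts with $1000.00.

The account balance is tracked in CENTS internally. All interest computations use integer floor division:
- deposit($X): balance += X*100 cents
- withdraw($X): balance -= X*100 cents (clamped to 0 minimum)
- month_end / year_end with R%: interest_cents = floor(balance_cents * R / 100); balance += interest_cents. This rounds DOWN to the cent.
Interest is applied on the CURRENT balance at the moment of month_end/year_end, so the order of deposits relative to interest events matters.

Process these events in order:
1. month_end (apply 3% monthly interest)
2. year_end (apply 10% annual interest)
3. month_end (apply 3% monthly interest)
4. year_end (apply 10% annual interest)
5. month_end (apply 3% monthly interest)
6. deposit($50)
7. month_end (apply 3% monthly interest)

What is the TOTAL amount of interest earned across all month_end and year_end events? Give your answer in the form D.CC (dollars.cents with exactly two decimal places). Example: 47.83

Answer: 363.35

Derivation:
After 1 (month_end (apply 3% monthly interest)): balance=$1030.00 total_interest=$30.00
After 2 (year_end (apply 10% annual interest)): balance=$1133.00 total_interest=$133.00
After 3 (month_end (apply 3% monthly interest)): balance=$1166.99 total_interest=$166.99
After 4 (year_end (apply 10% annual interest)): balance=$1283.68 total_interest=$283.68
After 5 (month_end (apply 3% monthly interest)): balance=$1322.19 total_interest=$322.19
After 6 (deposit($50)): balance=$1372.19 total_interest=$322.19
After 7 (month_end (apply 3% monthly interest)): balance=$1413.35 total_interest=$363.35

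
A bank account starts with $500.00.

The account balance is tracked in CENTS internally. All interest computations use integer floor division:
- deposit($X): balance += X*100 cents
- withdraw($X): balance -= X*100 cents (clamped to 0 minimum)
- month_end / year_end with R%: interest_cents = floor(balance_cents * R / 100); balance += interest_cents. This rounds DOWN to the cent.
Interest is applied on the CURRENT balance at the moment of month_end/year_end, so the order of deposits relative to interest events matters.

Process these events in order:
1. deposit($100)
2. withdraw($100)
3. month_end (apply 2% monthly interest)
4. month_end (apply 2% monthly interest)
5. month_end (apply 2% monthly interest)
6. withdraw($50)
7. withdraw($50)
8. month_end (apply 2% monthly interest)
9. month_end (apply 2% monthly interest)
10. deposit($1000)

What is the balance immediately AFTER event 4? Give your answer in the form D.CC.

After 1 (deposit($100)): balance=$600.00 total_interest=$0.00
After 2 (withdraw($100)): balance=$500.00 total_interest=$0.00
After 3 (month_end (apply 2% monthly interest)): balance=$510.00 total_interest=$10.00
After 4 (month_end (apply 2% monthly interest)): balance=$520.20 total_interest=$20.20

Answer: 520.20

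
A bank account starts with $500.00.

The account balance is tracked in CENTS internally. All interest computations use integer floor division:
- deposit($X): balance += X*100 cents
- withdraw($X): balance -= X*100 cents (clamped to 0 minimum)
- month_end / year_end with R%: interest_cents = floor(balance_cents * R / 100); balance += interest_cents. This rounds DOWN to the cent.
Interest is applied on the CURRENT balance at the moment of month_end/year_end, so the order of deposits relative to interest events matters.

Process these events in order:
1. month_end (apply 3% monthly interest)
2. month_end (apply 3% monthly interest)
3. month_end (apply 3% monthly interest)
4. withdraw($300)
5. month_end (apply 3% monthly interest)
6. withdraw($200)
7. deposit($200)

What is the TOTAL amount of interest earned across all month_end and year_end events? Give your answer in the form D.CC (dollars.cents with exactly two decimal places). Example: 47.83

After 1 (month_end (apply 3% monthly interest)): balance=$515.00 total_interest=$15.00
After 2 (month_end (apply 3% monthly interest)): balance=$530.45 total_interest=$30.45
After 3 (month_end (apply 3% monthly interest)): balance=$546.36 total_interest=$46.36
After 4 (withdraw($300)): balance=$246.36 total_interest=$46.36
After 5 (month_end (apply 3% monthly interest)): balance=$253.75 total_interest=$53.75
After 6 (withdraw($200)): balance=$53.75 total_interest=$53.75
After 7 (deposit($200)): balance=$253.75 total_interest=$53.75

Answer: 53.75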